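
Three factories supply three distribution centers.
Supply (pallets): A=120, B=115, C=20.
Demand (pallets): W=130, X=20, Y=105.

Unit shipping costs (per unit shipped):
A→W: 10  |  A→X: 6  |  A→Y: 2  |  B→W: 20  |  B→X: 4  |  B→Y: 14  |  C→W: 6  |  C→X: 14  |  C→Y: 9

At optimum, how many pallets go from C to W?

20

The minimum-cost plan:
  A–W: 15 pallets
  A–Y: 105 pallets
  B–W: 95 pallets
  B–X: 20 pallets
  C–W: 20 pallets
Total cost = 2460.
So C→W carries 20 pallets.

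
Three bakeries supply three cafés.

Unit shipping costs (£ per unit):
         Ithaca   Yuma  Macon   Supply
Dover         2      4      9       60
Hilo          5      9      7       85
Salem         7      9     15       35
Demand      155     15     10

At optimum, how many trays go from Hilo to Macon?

10

The minimum-cost plan:
  Dover–Ithaca: 45 trays
  Dover–Yuma: 15 trays
  Hilo–Ithaca: 75 trays
  Hilo–Macon: 10 trays
  Salem–Ithaca: 35 trays
Total cost = £840.
So Hilo→Macon carries 10 trays.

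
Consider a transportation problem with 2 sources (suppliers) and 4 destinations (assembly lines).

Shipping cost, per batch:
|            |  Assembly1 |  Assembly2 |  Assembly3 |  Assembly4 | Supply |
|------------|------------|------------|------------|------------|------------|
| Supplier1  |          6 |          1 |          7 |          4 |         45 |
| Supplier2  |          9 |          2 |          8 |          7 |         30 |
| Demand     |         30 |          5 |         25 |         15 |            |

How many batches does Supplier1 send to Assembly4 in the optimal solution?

15

Solving gives:
  Supplier1 to Assembly1: 30 × 6 = 180
  Supplier1 to Assembly4: 15 × 4 = 60
  Supplier2 to Assembly2: 5 × 2 = 10
  Supplier2 to Assembly3: 25 × 8 = 200
Total cost = 450.
So Supplier1→Assembly4 carries 15 batches.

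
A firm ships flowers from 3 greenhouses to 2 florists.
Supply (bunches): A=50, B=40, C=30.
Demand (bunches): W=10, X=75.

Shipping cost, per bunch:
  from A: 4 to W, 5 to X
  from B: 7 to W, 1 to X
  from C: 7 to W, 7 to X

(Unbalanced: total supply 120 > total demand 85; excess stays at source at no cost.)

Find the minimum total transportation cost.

255

One minimum-cost allocation:
  A to W: 10 bunches
  A to X: 35 bunches
  B to X: 40 bunches
Total cost = 255.
(Supply check: A ships 45; B ships 40; C ships 0.)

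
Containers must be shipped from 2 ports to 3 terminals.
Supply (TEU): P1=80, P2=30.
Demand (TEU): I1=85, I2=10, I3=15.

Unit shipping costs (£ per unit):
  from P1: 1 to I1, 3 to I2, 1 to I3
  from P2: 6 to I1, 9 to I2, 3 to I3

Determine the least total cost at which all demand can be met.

235

One minimum-cost allocation:
  P1->I1: 70 TEU
  P1->I2: 10 TEU
  P2->I1: 15 TEU
  P2->I3: 15 TEU
Total cost = £235.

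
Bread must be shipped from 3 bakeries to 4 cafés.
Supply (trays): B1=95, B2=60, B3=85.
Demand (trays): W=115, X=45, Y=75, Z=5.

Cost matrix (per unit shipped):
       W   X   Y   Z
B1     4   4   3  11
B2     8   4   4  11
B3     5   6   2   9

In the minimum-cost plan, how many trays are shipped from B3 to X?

0

Solving gives:
  B1→W: 95 × 4 = 380
  B2→X: 45 × 4 = 180
  B2→Y: 10 × 4 = 40
  B2→Z: 5 × 11 = 55
  B3→W: 20 × 5 = 100
  B3→Y: 65 × 2 = 130
Total cost = 885.
The route B3→X is not used.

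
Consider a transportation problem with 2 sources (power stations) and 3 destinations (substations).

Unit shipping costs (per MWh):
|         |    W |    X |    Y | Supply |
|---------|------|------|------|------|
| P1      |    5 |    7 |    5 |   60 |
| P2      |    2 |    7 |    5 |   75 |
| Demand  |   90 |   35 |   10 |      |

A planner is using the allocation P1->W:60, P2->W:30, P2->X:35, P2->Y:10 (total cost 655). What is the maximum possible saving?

135

Current plan cost = 60·5 + 30·2 + 35·7 + 10·5 = 655.
Optimal plan:
  P1->W: 15 × 5 = 75
  P1->X: 35 × 7 = 245
  P1->Y: 10 × 5 = 50
  P2->W: 75 × 2 = 150
Optimal cost = 520.
Saving = 655 − 520 = 135.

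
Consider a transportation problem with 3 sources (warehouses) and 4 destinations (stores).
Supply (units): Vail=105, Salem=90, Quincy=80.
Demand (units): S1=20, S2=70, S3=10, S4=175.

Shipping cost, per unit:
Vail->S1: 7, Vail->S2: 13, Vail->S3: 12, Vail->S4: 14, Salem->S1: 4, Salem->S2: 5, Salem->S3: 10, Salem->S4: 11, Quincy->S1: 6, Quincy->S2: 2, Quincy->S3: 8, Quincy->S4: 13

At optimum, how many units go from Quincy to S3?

The minimum-cost plan:
  Vail->S4: 105 units
  Salem->S1: 20 units
  Salem->S4: 70 units
  Quincy->S2: 70 units
  Quincy->S3: 10 units
Total cost = 2540.
So Quincy→S3 carries 10 units.

10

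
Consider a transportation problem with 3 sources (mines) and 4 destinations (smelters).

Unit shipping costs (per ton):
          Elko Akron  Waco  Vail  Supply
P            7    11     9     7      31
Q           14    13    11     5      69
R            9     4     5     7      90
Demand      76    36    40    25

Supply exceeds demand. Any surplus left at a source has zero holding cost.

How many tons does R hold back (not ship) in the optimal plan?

An optimal plan:
  P→Elko: 31 × 7 = 217
  Q→Elko: 31 × 14 = 434
  Q→Vail: 25 × 5 = 125
  R→Elko: 14 × 9 = 126
  R→Akron: 36 × 4 = 144
  R→Waco: 40 × 5 = 200
Total cost = 1246.
R ships 90 of its 90, leaving 0.

0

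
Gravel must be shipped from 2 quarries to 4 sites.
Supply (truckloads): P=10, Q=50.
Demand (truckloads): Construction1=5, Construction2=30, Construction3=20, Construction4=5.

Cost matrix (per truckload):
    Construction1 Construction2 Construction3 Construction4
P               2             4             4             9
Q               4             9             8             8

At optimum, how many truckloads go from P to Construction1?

Optimal shipments:
  P->Construction2: 10 × 4 = 40
  Q->Construction1: 5 × 4 = 20
  Q->Construction2: 20 × 9 = 180
  Q->Construction3: 20 × 8 = 160
  Q->Construction4: 5 × 8 = 40
Total cost = 440.
The route P→Construction1 is not used.

0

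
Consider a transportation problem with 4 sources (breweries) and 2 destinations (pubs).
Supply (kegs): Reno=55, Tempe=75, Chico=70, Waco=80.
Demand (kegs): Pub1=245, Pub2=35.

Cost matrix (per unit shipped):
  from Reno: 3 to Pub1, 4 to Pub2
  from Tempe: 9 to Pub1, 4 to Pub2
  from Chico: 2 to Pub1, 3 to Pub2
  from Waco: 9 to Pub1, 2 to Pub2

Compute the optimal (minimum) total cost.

1455

An optimal shipping plan:
  Reno→Pub1: 55 × 3 = 165
  Tempe→Pub1: 75 × 9 = 675
  Chico→Pub1: 70 × 2 = 140
  Waco→Pub1: 45 × 9 = 405
  Waco→Pub2: 35 × 2 = 70
Total = 165 + 675 + 140 + 405 + 70 = 1455.
(Supply check: Reno ships 55; Tempe ships 75; Chico ships 70; Waco ships 80.)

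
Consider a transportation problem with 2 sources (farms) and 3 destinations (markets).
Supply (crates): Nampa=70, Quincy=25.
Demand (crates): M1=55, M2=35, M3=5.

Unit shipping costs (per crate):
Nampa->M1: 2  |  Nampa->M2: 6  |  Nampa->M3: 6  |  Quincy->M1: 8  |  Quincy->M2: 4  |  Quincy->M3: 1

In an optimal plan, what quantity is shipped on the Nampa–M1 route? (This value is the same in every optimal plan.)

Solving gives:
  Nampa–M1: 55 crates
  Nampa–M2: 15 crates
  Quincy–M2: 20 crates
  Quincy–M3: 5 crates
Total cost = 285.
So Nampa→M1 carries 55 crates.

55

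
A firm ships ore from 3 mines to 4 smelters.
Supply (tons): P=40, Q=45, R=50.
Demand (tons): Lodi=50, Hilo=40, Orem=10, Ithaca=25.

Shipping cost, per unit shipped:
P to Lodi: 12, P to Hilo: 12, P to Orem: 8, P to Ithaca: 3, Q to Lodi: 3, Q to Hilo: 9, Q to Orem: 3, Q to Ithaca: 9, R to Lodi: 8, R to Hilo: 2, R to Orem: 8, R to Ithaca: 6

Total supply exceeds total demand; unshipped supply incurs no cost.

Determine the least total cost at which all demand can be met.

An optimal shipping plan:
  P->Orem: 10 × 8 = 80
  P->Ithaca: 25 × 3 = 75
  Q->Lodi: 45 × 3 = 135
  R->Lodi: 5 × 8 = 40
  R->Hilo: 40 × 2 = 80
Total = 80 + 75 + 135 + 40 + 80 = 410.

410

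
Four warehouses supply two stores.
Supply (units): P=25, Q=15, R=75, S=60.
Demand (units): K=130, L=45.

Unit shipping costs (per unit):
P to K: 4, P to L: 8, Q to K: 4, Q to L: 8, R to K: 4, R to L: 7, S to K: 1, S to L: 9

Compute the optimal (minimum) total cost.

655

An optimal shipping plan:
  P->K: 25 × 4 = 100
  Q->K: 15 × 4 = 60
  R->K: 30 × 4 = 120
  R->L: 45 × 7 = 315
  S->K: 60 × 1 = 60
Total = 100 + 60 + 120 + 315 + 60 = 655.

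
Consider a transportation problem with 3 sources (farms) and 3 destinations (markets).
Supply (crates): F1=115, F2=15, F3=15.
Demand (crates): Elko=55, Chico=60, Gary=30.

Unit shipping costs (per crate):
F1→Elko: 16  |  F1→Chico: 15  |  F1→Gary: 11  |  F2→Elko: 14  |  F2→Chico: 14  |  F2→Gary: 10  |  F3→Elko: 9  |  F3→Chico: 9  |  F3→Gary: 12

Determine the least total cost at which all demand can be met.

1975

An optimal shipping plan:
  F1 to Elko: 25 × 16 = 400
  F1 to Chico: 60 × 15 = 900
  F1 to Gary: 30 × 11 = 330
  F2 to Elko: 15 × 14 = 210
  F3 to Elko: 15 × 9 = 135
Total = 400 + 900 + 330 + 210 + 135 = 1975.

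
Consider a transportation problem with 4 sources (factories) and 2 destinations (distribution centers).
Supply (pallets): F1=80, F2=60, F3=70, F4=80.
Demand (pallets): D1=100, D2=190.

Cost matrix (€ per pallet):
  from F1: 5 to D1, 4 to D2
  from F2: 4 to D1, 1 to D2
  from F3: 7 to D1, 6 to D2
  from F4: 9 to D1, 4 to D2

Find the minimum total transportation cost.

1220

An optimal shipping plan:
  F1 to D1: 80 × €5 = €400
  F2 to D2: 60 × €1 = €60
  F3 to D1: 20 × €7 = €140
  F3 to D2: 50 × €6 = €300
  F4 to D2: 80 × €4 = €320
Total = 400 + 60 + 140 + 300 + 320 = €1220.
(Supply check: F1 ships 80; F2 ships 60; F3 ships 70; F4 ships 80.)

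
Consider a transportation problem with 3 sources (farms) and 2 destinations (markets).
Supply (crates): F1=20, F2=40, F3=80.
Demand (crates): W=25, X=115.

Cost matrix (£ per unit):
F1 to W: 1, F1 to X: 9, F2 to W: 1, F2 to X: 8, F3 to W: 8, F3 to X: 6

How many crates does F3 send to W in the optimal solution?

0

Solving gives:
  F1 to W: 20 × £1 = £20
  F2 to W: 5 × £1 = £5
  F2 to X: 35 × £8 = £280
  F3 to X: 80 × £6 = £480
Total cost = £785.
The route F3→W is not used.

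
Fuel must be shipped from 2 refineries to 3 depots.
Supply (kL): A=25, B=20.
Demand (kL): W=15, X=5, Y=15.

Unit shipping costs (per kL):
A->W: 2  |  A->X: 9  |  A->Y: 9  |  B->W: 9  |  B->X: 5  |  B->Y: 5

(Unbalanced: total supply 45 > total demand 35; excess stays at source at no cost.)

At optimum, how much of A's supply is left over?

10

An optimal plan:
  A->W: 15 × 2 = 30
  B->X: 5 × 5 = 25
  B->Y: 15 × 5 = 75
Total cost = 130.
A ships 15 of its 25, leaving 10.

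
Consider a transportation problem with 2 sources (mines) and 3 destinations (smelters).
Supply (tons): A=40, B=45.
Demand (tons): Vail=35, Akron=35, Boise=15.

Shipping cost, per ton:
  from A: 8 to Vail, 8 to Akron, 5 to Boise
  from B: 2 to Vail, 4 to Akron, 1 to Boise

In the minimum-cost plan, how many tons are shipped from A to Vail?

Solving gives:
  A to Akron: 35 × 8 = 280
  A to Boise: 5 × 5 = 25
  B to Vail: 35 × 2 = 70
  B to Boise: 10 × 1 = 10
Total cost = 385.
The route A→Vail is not used.

0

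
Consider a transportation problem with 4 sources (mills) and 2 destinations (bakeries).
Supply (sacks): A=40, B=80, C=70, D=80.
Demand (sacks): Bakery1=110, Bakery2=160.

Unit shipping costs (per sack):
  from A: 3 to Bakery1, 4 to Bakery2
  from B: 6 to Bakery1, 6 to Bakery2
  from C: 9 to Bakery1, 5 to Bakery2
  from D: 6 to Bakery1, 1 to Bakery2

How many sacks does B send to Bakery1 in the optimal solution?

70

Optimal shipments:
  A->Bakery1: 40 × 3 = 120
  B->Bakery1: 70 × 6 = 420
  B->Bakery2: 10 × 6 = 60
  C->Bakery2: 70 × 5 = 350
  D->Bakery2: 80 × 1 = 80
Total cost = 1030.
So B→Bakery1 carries 70 sacks.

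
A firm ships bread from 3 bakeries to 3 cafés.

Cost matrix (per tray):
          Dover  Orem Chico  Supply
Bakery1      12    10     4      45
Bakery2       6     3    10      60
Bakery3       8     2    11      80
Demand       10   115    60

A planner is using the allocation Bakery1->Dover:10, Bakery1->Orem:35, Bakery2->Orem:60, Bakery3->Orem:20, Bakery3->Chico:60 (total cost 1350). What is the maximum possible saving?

Current plan cost = 10·12 + 35·10 + 60·3 + 20·2 + 60·11 = 1350.
Optimal plan:
  Bakery1→Chico: 45 × 4 = 180
  Bakery2→Dover: 10 × 6 = 60
  Bakery2→Orem: 35 × 3 = 105
  Bakery2→Chico: 15 × 10 = 150
  Bakery3→Orem: 80 × 2 = 160
Optimal cost = 655.
Saving = 1350 − 655 = 695.

695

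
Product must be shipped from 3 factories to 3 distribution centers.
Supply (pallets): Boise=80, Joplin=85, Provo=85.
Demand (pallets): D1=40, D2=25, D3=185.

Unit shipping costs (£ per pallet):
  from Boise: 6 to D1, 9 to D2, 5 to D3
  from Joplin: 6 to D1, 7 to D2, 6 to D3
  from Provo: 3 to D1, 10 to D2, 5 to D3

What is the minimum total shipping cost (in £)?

One minimum-cost allocation:
  Boise–D3: 80 pallets
  Joplin–D2: 25 pallets
  Joplin–D3: 60 pallets
  Provo–D1: 40 pallets
  Provo–D3: 45 pallets
Total cost = £1280.
(Supply check: Boise ships 80; Joplin ships 85; Provo ships 85.)

1280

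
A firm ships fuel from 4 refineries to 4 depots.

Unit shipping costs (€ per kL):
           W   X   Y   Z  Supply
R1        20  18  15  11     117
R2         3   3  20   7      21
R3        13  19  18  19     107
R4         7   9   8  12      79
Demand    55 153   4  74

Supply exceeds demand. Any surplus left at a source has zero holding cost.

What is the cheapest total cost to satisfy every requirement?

Optimal allocation:
  R1 to X: 39 kL
  R1 to Y: 4 kL
  R1 to Z: 74 kL
  R2 to X: 21 kL
  R3 to W: 55 kL
  R3 to X: 14 kL
  R4 to X: 79 kL
Total cost = €3331.

3331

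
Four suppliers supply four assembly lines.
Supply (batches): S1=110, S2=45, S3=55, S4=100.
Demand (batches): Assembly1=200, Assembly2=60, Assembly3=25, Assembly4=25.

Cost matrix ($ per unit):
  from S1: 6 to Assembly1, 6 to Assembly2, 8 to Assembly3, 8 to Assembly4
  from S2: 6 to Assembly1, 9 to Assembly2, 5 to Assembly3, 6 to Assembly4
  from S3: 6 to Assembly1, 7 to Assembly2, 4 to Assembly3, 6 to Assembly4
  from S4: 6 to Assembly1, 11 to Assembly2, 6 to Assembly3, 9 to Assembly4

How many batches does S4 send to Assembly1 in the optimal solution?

The minimum-cost plan:
  S1–Assembly1: 50 batches
  S1–Assembly2: 60 batches
  S2–Assembly1: 20 batches
  S2–Assembly4: 25 batches
  S3–Assembly1: 30 batches
  S3–Assembly3: 25 batches
  S4–Assembly1: 100 batches
Total cost = $1810.
So S4→Assembly1 carries 100 batches.

100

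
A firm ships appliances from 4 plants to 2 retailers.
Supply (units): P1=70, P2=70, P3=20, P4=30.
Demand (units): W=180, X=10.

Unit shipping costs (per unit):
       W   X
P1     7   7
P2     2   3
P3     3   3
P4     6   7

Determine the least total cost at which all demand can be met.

Optimal allocation:
  P1 to W: 60 × 7 = 420
  P1 to X: 10 × 7 = 70
  P2 to W: 70 × 2 = 140
  P3 to W: 20 × 3 = 60
  P4 to W: 30 × 6 = 180
Total = 420 + 70 + 140 + 60 + 180 = 870.

870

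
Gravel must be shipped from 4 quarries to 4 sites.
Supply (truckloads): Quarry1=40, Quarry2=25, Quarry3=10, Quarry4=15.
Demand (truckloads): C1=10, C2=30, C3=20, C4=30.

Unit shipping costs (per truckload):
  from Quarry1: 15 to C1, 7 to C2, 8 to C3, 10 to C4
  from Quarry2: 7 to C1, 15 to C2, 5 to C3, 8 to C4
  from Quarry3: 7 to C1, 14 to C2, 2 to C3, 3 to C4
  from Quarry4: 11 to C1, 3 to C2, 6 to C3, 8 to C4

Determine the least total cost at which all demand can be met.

One minimum-cost allocation:
  Quarry1–C2: 15 × 7 = 105
  Quarry1–C3: 5 × 8 = 40
  Quarry1–C4: 20 × 10 = 200
  Quarry2–C1: 10 × 7 = 70
  Quarry2–C3: 15 × 5 = 75
  Quarry3–C4: 10 × 3 = 30
  Quarry4–C2: 15 × 3 = 45
Total = 105 + 40 + 200 + 70 + 75 + 30 + 45 = 565.

565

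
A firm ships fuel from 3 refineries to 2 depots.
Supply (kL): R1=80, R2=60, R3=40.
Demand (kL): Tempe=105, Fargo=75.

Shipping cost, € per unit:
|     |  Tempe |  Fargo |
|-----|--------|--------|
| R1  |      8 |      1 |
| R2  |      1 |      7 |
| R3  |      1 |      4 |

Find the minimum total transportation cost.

An optimal shipping plan:
  R1→Tempe: 5 × €8 = €40
  R1→Fargo: 75 × €1 = €75
  R2→Tempe: 60 × €1 = €60
  R3→Tempe: 40 × €1 = €40
Total = 40 + 75 + 60 + 40 = €215.

215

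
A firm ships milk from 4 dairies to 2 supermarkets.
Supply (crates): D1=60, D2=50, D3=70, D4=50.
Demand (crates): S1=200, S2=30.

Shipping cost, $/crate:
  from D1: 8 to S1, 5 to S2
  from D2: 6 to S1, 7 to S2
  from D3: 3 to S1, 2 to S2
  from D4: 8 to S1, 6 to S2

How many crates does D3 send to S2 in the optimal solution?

0

Optimal shipments:
  D1→S1: 30 × $8 = $240
  D1→S2: 30 × $5 = $150
  D2→S1: 50 × $6 = $300
  D3→S1: 70 × $3 = $210
  D4→S1: 50 × $8 = $400
Total cost = $1300.
The route D3→S2 is not used.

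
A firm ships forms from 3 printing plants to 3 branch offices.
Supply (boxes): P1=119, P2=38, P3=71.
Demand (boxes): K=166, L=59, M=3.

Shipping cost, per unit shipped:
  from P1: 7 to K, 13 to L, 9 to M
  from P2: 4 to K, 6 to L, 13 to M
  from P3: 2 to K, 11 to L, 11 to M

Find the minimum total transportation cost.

1335

One minimum-cost allocation:
  P1→K: 95 × 7 = 665
  P1→L: 21 × 13 = 273
  P1→M: 3 × 9 = 27
  P2→L: 38 × 6 = 228
  P3→K: 71 × 2 = 142
Total = 665 + 273 + 27 + 228 + 142 = 1335.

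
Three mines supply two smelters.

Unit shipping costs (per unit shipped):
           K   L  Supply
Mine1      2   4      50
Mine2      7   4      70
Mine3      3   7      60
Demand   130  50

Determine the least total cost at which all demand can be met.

Optimal allocation:
  Mine1–K: 50 tons
  Mine2–K: 20 tons
  Mine2–L: 50 tons
  Mine3–K: 60 tons
Total cost = 620.
(Supply check: Mine1 ships 50; Mine2 ships 70; Mine3 ships 60.)

620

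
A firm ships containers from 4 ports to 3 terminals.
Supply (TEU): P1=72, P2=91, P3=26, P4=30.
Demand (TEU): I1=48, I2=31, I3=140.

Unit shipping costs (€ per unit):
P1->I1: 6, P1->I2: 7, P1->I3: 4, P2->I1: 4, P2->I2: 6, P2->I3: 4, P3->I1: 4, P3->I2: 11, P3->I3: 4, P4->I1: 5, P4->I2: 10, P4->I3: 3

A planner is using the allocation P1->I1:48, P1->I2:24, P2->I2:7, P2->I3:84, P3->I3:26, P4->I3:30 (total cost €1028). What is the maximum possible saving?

Current plan cost = 48·6 + 24·7 + 7·6 + 84·4 + 26·4 + 30·3 = €1028.
Optimal plan:
  P1->I3: 72 × €4 = €288
  P2->I1: 22 × €4 = €88
  P2->I2: 31 × €6 = €186
  P2->I3: 38 × €4 = €152
  P3->I1: 26 × €4 = €104
  P4->I3: 30 × €3 = €90
Optimal cost = €908.
Saving = 1028 − 908 = €120.

120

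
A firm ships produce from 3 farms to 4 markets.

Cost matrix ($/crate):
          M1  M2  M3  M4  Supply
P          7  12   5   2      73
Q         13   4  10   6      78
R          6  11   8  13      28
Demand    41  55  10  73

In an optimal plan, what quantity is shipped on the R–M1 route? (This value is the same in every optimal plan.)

28

Optimal shipments:
  P→M1: 13 × $7 = $91
  P→M3: 10 × $5 = $50
  P→M4: 50 × $2 = $100
  Q→M2: 55 × $4 = $220
  Q→M4: 23 × $6 = $138
  R→M1: 28 × $6 = $168
Total cost = $767.
So R→M1 carries 28 crates.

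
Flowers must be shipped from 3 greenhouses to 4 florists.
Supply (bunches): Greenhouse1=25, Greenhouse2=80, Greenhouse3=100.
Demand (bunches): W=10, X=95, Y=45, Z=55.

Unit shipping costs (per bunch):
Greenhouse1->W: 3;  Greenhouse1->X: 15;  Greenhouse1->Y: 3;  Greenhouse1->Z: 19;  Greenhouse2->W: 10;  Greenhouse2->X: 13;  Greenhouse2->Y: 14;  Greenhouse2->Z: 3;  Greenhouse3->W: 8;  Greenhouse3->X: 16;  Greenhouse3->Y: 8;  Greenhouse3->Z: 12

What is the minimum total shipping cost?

1925

An optimal shipping plan:
  Greenhouse1→Y: 25 × 3 = 75
  Greenhouse2→X: 25 × 13 = 325
  Greenhouse2→Z: 55 × 3 = 165
  Greenhouse3→W: 10 × 8 = 80
  Greenhouse3→X: 70 × 16 = 1120
  Greenhouse3→Y: 20 × 8 = 160
Total = 75 + 325 + 165 + 80 + 1120 + 160 = 1925.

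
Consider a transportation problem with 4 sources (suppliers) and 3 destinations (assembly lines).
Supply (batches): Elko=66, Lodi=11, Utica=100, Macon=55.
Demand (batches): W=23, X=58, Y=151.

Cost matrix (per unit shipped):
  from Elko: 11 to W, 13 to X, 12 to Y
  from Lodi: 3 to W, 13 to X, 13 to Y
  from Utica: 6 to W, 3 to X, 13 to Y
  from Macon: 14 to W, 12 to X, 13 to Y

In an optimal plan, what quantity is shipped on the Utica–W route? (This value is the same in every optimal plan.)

Solving gives:
  Elko→Y: 66 × 12 = 792
  Lodi→W: 11 × 3 = 33
  Utica→W: 12 × 6 = 72
  Utica→X: 58 × 3 = 174
  Utica→Y: 30 × 13 = 390
  Macon→Y: 55 × 13 = 715
Total cost = 2176.
So Utica→W carries 12 batches.

12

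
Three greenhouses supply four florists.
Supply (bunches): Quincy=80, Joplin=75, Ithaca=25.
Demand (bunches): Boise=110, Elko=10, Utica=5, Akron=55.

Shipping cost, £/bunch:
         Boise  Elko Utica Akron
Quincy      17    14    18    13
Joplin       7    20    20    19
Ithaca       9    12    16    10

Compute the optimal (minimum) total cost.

1865

An optimal shipping plan:
  Quincy->Boise: 10 × £17 = £170
  Quincy->Elko: 10 × £14 = £140
  Quincy->Utica: 5 × £18 = £90
  Quincy->Akron: 55 × £13 = £715
  Joplin->Boise: 75 × £7 = £525
  Ithaca->Boise: 25 × £9 = £225
Total = 170 + 140 + 90 + 715 + 525 + 225 = £1865.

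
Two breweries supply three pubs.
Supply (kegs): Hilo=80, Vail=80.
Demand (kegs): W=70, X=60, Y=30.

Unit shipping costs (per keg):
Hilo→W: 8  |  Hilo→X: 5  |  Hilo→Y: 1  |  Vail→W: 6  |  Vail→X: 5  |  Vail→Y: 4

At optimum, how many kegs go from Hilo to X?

50

Optimal shipments:
  Hilo–X: 50 × 5 = 250
  Hilo–Y: 30 × 1 = 30
  Vail–W: 70 × 6 = 420
  Vail–X: 10 × 5 = 50
Total cost = 750.
So Hilo→X carries 50 kegs.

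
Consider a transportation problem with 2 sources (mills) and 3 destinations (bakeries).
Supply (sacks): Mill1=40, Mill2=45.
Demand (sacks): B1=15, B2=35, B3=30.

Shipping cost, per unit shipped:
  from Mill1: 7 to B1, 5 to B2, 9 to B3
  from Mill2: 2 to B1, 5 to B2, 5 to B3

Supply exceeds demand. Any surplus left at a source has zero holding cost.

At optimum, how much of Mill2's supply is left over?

0

Minimum-cost shipments:
  Mill1→B2: 35 × 5 = 175
  Mill2→B1: 15 × 2 = 30
  Mill2→B3: 30 × 5 = 150
Total cost = 355.
Mill2 ships 45 of its 45, leaving 0.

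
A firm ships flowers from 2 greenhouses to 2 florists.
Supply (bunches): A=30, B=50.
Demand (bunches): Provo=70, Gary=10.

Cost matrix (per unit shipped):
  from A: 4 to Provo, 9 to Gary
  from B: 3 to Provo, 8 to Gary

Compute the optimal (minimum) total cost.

Optimal allocation:
  A to Provo: 20 × 4 = 80
  A to Gary: 10 × 9 = 90
  B to Provo: 50 × 3 = 150
Total = 80 + 90 + 150 = 320.

320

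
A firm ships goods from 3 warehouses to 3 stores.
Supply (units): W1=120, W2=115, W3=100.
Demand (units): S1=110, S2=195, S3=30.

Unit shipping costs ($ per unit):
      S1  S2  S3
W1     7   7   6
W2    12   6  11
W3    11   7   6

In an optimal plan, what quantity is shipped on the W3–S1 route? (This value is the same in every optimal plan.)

Solving gives:
  W1->S1: 110 units
  W1->S3: 10 units
  W2->S2: 115 units
  W3->S2: 80 units
  W3->S3: 20 units
Total cost = $2200.
The route W3→S1 is not used.

0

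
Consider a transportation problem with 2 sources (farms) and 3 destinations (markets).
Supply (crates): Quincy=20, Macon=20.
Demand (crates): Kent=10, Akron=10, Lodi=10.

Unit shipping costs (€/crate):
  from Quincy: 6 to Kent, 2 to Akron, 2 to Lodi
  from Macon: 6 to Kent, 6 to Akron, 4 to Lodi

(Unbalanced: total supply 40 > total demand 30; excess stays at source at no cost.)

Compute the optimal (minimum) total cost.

An optimal shipping plan:
  Quincy→Akron: 10 × €2 = €20
  Quincy→Lodi: 10 × €2 = €20
  Macon→Kent: 10 × €6 = €60
Total = 20 + 20 + 60 = €100.
(Supply check: Quincy ships 20; Macon ships 10.)

100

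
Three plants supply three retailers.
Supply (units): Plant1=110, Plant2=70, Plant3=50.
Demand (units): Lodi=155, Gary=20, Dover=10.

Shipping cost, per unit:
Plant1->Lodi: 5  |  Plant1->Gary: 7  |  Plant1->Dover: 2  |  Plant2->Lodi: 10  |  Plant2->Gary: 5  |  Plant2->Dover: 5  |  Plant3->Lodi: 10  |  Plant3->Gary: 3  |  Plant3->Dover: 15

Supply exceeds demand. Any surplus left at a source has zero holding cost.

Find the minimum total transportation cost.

1110

An optimal shipping plan:
  Plant1 to Lodi: 110 × 5 = 550
  Plant2 to Lodi: 45 × 10 = 450
  Plant2 to Dover: 10 × 5 = 50
  Plant3 to Gary: 20 × 3 = 60
Total = 550 + 450 + 50 + 60 = 1110.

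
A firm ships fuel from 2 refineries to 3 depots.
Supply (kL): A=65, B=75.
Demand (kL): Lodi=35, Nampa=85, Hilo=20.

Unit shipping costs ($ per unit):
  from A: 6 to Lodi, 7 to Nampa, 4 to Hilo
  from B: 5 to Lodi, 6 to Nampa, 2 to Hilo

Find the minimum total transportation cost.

An optimal shipping plan:
  A–Lodi: 35 × $6 = $210
  A–Nampa: 30 × $7 = $210
  B–Nampa: 55 × $6 = $330
  B–Hilo: 20 × $2 = $40
Total = 210 + 210 + 330 + 40 = $790.
(Supply check: A ships 65; B ships 75.)

790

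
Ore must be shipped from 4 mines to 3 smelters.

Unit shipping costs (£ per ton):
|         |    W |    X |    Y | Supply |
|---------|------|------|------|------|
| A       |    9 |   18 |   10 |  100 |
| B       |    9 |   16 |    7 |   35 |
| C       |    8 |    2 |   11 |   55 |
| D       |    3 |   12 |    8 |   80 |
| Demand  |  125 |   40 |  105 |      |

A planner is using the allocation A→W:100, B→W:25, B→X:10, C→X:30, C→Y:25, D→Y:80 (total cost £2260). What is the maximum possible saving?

605

Current plan cost = 100·9 + 25·9 + 10·16 + 30·2 + 25·11 + 80·8 = £2260.
Optimal plan:
  A->W: 30 tons
  A->Y: 70 tons
  B->Y: 35 tons
  C->W: 15 tons
  C->X: 40 tons
  D->W: 80 tons
Optimal cost = £1655.
Saving = 2260 − 1655 = £605.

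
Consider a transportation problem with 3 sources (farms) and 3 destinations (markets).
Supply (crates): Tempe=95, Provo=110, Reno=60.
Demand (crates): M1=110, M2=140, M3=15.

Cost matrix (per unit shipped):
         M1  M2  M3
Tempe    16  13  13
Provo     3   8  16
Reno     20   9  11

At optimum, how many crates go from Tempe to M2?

80

The minimum-cost plan:
  Tempe->M2: 80 × 13 = 1040
  Tempe->M3: 15 × 13 = 195
  Provo->M1: 110 × 3 = 330
  Reno->M2: 60 × 9 = 540
Total cost = 2105.
So Tempe→M2 carries 80 crates.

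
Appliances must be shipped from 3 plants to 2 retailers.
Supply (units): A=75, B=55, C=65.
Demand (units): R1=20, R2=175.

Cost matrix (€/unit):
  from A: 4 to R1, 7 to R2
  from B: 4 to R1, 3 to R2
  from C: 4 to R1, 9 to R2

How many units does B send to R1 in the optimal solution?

0

The minimum-cost plan:
  A–R2: 75 × €7 = €525
  B–R2: 55 × €3 = €165
  C–R1: 20 × €4 = €80
  C–R2: 45 × €9 = €405
Total cost = €1175.
The route B→R1 is not used.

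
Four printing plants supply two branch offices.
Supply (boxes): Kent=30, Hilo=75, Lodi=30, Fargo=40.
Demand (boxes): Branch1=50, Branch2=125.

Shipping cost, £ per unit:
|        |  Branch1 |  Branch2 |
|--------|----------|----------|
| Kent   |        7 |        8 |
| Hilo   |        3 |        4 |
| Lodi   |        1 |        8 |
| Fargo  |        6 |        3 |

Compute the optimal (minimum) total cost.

An optimal shipping plan:
  Kent→Branch2: 30 × £8 = £240
  Hilo→Branch1: 20 × £3 = £60
  Hilo→Branch2: 55 × £4 = £220
  Lodi→Branch1: 30 × £1 = £30
  Fargo→Branch2: 40 × £3 = £120
Total = 240 + 60 + 220 + 30 + 120 = £670.
(Supply check: Kent ships 30; Hilo ships 75; Lodi ships 30; Fargo ships 40.)

670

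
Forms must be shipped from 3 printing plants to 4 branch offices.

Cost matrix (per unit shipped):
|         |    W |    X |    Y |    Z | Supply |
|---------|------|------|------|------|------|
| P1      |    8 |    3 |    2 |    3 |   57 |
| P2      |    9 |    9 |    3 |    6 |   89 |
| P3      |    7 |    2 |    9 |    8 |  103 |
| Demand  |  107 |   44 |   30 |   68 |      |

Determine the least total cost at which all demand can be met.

1260

One minimum-cost allocation:
  P1 to Z: 57 × 3 = 171
  P2 to W: 48 × 9 = 432
  P2 to Y: 30 × 3 = 90
  P2 to Z: 11 × 6 = 66
  P3 to W: 59 × 7 = 413
  P3 to X: 44 × 2 = 88
Total = 171 + 432 + 90 + 66 + 413 + 88 = 1260.
(Supply check: P1 ships 57; P2 ships 89; P3 ships 103.)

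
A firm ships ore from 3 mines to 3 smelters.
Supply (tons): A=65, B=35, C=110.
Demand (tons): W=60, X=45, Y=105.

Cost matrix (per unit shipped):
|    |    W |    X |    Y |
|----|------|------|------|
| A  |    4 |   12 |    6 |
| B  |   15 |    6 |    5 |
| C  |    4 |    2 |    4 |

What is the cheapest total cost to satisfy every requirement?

Optimal allocation:
  A->W: 60 × 4 = 240
  A->Y: 5 × 6 = 30
  B->Y: 35 × 5 = 175
  C->X: 45 × 2 = 90
  C->Y: 65 × 4 = 260
Total = 240 + 30 + 175 + 90 + 260 = 795.

795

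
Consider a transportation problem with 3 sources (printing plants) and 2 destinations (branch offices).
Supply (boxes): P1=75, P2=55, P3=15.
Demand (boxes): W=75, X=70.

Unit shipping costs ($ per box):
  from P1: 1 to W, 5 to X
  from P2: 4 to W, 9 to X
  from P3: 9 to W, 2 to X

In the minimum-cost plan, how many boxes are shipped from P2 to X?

0

Optimal shipments:
  P1–W: 20 × $1 = $20
  P1–X: 55 × $5 = $275
  P2–W: 55 × $4 = $220
  P3–X: 15 × $2 = $30
Total cost = $545.
The route P2→X is not used.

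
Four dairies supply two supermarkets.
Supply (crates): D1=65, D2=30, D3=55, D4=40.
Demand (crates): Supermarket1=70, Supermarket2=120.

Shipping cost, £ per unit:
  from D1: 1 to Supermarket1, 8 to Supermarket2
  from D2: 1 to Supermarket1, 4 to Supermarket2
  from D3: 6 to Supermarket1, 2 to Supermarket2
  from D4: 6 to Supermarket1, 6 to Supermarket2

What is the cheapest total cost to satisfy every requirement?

Optimal allocation:
  D1–Supermarket1: 65 × £1 = £65
  D2–Supermarket1: 5 × £1 = £5
  D2–Supermarket2: 25 × £4 = £100
  D3–Supermarket2: 55 × £2 = £110
  D4–Supermarket2: 40 × £6 = £240
Total = 65 + 5 + 100 + 110 + 240 = £520.

520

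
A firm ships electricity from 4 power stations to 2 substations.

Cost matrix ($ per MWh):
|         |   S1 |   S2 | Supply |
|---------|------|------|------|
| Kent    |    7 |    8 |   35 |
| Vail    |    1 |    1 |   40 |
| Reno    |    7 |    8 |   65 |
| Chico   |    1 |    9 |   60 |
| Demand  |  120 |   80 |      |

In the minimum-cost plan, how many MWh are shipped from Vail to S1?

Optimal shipments:
  Kent->S1: 35 × $7 = $245
  Vail->S2: 40 × $1 = $40
  Reno->S1: 25 × $7 = $175
  Reno->S2: 40 × $8 = $320
  Chico->S1: 60 × $1 = $60
Total cost = $840.
The route Vail→S1 is not used.

0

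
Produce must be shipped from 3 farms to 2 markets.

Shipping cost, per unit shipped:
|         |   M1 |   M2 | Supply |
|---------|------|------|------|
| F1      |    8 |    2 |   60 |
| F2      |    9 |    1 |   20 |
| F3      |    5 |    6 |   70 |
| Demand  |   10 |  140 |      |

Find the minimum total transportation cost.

550

A cheapest plan:
  F1–M2: 60 crates
  F2–M2: 20 crates
  F3–M1: 10 crates
  F3–M2: 60 crates
Total cost = 550.
(Supply check: F1 ships 60; F2 ships 20; F3 ships 70.)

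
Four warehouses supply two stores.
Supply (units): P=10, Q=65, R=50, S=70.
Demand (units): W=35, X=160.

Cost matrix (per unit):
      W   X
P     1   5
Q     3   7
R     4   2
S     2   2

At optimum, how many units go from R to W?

0

Optimal shipments:
  P to X: 10 units
  Q to W: 35 units
  Q to X: 30 units
  R to X: 50 units
  S to X: 70 units
Total cost = 605.
The route R→W is not used.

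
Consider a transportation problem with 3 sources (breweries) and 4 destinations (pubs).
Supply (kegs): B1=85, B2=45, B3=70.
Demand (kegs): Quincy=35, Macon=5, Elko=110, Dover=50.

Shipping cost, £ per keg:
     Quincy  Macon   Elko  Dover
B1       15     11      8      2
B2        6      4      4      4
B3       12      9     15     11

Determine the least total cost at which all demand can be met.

Optimal allocation:
  B1–Elko: 35 kegs
  B1–Dover: 50 kegs
  B2–Elko: 45 kegs
  B3–Quincy: 35 kegs
  B3–Macon: 5 kegs
  B3–Elko: 30 kegs
Total cost = £1475.

1475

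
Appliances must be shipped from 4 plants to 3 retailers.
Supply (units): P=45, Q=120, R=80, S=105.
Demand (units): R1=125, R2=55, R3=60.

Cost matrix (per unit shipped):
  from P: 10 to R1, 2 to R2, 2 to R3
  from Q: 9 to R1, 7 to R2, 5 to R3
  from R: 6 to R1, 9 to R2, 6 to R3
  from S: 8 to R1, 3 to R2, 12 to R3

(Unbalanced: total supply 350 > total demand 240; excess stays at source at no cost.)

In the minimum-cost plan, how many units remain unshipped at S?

5

Minimum-cost shipments:
  P–R3: 45 × 2 = 90
  Q–R3: 15 × 5 = 75
  R–R1: 80 × 6 = 480
  S–R1: 45 × 8 = 360
  S–R2: 55 × 3 = 165
Total cost = 1170.
S ships 100 of its 105, leaving 5.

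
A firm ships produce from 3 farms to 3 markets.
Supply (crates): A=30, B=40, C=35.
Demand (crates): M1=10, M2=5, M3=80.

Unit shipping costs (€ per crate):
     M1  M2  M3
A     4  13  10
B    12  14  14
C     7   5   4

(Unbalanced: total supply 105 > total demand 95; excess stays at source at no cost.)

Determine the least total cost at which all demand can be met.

A cheapest plan:
  A–M1: 10 crates
  A–M3: 20 crates
  B–M2: 5 crates
  B–M3: 25 crates
  C–M3: 35 crates
Total cost = €800.

800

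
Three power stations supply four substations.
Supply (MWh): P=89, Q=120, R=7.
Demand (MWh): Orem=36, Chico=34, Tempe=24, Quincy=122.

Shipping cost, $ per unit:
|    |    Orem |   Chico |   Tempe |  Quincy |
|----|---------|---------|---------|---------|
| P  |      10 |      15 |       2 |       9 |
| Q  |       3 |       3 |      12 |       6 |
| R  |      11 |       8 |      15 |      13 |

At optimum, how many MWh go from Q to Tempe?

Solving gives:
  P–Tempe: 24 × $2 = $48
  P–Quincy: 65 × $9 = $585
  Q–Orem: 36 × $3 = $108
  Q–Chico: 27 × $3 = $81
  Q–Quincy: 57 × $6 = $342
  R–Chico: 7 × $8 = $56
Total cost = $1220.
The route Q→Tempe is not used.

0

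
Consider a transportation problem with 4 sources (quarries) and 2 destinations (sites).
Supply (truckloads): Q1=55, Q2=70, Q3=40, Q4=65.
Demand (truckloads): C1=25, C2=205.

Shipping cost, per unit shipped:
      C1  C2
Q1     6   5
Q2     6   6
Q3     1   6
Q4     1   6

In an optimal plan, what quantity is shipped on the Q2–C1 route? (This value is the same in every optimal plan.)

Solving gives:
  Q1→C2: 55 truckloads
  Q2→C2: 70 truckloads
  Q3→C1: 25 truckloads
  Q3→C2: 15 truckloads
  Q4→C2: 65 truckloads
Total cost = 1200.
The route Q2→C1 is not used.

0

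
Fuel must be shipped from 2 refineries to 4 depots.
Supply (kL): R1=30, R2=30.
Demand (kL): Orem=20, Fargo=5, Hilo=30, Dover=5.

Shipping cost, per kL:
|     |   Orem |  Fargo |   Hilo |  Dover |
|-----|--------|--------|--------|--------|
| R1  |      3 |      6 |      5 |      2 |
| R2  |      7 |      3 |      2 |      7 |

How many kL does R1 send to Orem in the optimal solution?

20

The minimum-cost plan:
  R1 to Orem: 20 × 3 = 60
  R1 to Fargo: 5 × 6 = 30
  R1 to Dover: 5 × 2 = 10
  R2 to Hilo: 30 × 2 = 60
Total cost = 160.
So R1→Orem carries 20 kL.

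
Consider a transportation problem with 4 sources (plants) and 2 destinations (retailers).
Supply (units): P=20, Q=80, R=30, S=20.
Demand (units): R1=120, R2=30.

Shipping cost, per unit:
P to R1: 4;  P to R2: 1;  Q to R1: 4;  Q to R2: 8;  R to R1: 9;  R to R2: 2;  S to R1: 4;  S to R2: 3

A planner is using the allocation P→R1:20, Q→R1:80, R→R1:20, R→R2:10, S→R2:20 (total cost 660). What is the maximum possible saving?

120

Current plan cost = 20·4 + 80·4 + 20·9 + 10·2 + 20·3 = 660.
Optimal plan:
  P→R1: 20 × 4 = 80
  Q→R1: 80 × 4 = 320
  R→R2: 30 × 2 = 60
  S→R1: 20 × 4 = 80
Optimal cost = 540.
Saving = 660 − 540 = 120.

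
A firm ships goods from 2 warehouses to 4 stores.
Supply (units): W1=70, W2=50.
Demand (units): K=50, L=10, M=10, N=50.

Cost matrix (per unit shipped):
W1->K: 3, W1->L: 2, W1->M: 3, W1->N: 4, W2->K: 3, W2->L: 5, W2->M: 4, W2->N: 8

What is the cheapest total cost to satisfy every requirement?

400

An optimal shipping plan:
  W1->L: 10 units
  W1->M: 10 units
  W1->N: 50 units
  W2->K: 50 units
Total cost = 400.
(Supply check: W1 ships 70; W2 ships 50.)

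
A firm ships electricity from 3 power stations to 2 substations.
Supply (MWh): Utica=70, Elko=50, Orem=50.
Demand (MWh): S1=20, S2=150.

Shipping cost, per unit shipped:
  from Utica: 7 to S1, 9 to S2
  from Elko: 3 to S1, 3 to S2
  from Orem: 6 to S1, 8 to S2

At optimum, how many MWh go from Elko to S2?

Solving gives:
  Utica->S1: 20 × 7 = 140
  Utica->S2: 50 × 9 = 450
  Elko->S2: 50 × 3 = 150
  Orem->S2: 50 × 8 = 400
Total cost = 1140.
So Elko→S2 carries 50 MWh.

50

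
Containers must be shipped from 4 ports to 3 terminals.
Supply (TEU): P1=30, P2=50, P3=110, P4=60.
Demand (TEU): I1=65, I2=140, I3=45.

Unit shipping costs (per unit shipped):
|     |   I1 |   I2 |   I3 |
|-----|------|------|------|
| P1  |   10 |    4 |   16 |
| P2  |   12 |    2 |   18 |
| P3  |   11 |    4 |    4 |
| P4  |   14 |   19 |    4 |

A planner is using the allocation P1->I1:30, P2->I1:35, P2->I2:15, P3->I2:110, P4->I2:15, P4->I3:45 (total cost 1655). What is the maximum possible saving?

285

Current plan cost = 30·10 + 35·12 + 15·2 + 110·4 + 15·19 + 45·4 = 1655.
Optimal plan:
  P1->I1: 30 × 10 = 300
  P2->I2: 50 × 2 = 100
  P3->I1: 20 × 11 = 220
  P3->I2: 90 × 4 = 360
  P4->I1: 15 × 14 = 210
  P4->I3: 45 × 4 = 180
Optimal cost = 1370.
Saving = 1655 − 1370 = 285.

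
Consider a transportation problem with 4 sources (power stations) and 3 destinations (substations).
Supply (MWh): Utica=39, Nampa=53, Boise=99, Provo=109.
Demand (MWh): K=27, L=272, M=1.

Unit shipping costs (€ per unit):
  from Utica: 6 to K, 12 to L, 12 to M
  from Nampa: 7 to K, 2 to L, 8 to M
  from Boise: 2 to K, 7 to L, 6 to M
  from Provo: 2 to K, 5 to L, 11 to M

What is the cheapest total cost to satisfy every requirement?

1649

One minimum-cost allocation:
  Utica→K: 27 MWh
  Utica→L: 12 MWh
  Nampa→L: 53 MWh
  Boise→L: 98 MWh
  Boise→M: 1 MWh
  Provo→L: 109 MWh
Total cost = €1649.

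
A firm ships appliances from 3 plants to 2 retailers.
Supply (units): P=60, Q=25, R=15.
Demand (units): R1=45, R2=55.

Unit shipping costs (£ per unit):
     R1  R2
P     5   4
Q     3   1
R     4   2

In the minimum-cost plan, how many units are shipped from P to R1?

45

Solving gives:
  P→R1: 45 × £5 = £225
  P→R2: 15 × £4 = £60
  Q→R2: 25 × £1 = £25
  R→R2: 15 × £2 = £30
Total cost = £340.
So P→R1 carries 45 units.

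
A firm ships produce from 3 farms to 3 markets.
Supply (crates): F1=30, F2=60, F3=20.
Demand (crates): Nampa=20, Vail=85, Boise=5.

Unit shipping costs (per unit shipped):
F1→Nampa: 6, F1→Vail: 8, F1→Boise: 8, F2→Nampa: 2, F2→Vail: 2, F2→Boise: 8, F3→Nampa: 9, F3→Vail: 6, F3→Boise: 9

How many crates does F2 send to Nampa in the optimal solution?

0

Optimal shipments:
  F1→Nampa: 20 crates
  F1→Vail: 5 crates
  F1→Boise: 5 crates
  F2→Vail: 60 crates
  F3→Vail: 20 crates
Total cost = 440.
The route F2→Nampa is not used.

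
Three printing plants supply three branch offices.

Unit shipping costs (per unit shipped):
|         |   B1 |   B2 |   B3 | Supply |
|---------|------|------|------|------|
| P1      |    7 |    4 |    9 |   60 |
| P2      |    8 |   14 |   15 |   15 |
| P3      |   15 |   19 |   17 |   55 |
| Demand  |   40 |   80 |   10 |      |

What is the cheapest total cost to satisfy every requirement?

1285

Optimal allocation:
  P1->B2: 60 × 4 = 240
  P2->B1: 15 × 8 = 120
  P3->B1: 25 × 15 = 375
  P3->B2: 20 × 19 = 380
  P3->B3: 10 × 17 = 170
Total = 240 + 120 + 375 + 380 + 170 = 1285.
(Supply check: P1 ships 60; P2 ships 15; P3 ships 55.)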